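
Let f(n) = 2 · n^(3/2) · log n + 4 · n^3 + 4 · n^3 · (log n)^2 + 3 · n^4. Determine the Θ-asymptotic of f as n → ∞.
f(n) ∈ Θ(n^4)

Compare the terms by growth order. For large n, n^a · (log n)^b dominates n^a' · (log n)^b' iff a > a', or (a = a' and b > b'). Ranking the 4 terms shows the dominant one is 3 · n^4. Hence f(n) ∈ Θ(n^4).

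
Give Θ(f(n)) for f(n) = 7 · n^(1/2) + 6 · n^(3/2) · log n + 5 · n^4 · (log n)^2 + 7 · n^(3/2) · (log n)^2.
f(n) ∈ Θ(n^4 · (log n)^2)

Compare the terms by growth order. For large n, n^a · (log n)^b dominates n^a' · (log n)^b' iff a > a', or (a = a' and b > b'). Ranking the 4 terms shows the dominant one is 5 · n^4 · (log n)^2. Hence f(n) ∈ Θ(n^4 · (log n)^2).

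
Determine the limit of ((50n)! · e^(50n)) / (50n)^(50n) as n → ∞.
lim = ∞

Stirling: (50n)! ~ sqrt(2π·50n) · (50n/e)^(50n). Hence
  (50n)! · e^(50n) / (50n)^(50n) ~ sqrt(2π·50n) = sqrt(2π·50) · sqrt(n) → ∞.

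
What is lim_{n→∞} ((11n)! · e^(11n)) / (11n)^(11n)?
lim = ∞

Stirling: (11n)! ~ sqrt(2π·11n) · (11n/e)^(11n). Hence
  (11n)! · e^(11n) / (11n)^(11n) ~ sqrt(2π·11n) = sqrt(2π·11) · sqrt(n) → ∞.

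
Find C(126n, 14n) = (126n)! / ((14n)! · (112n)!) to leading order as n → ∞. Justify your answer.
C(126n, 14n) ~ (387420489/16777216)^(14n) · sqrt(9/(16π·14n))

Write N = 14n. Apply Stirling to each factorial:
  (9N)! ~ sqrt(2π·9N) · (9N/e)^(9N),
  N! ~ sqrt(2π N) · (N/e)^N,
  (8N)! ~ sqrt(2π·8N) · (8N/e)^(8N).
The exponential factors combine to (9N)^(9N) / (N^N · (8N)^(8N)) = 9^(9N)/8^(8N) = (9^9/8^8)^N = (387420489/16777216)^N.
The square-root prefactors combine to sqrt(2π·9N) / (sqrt(2π N)·sqrt(2π·8N)) = sqrt(9 / (2π·8·N)) = sqrt(9/(16π·14n)).
Substituting N = 14n: C(126n, 14n) ~ (387420489/16777216)^(14n) · sqrt(9/(16π·14n)).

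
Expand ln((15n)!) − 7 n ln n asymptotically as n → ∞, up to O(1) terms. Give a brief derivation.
ln((15n)!) − 7 n ln n = 8 n ln n + 15(ln 15 − 1) n + (1/2) ln(2π·15n) + O(1/n)

Stirling: ln((15n)!) = 15n ln(15n) − 15n + (1/2) ln(2π·15n) + O(1/n).
Expand 15n ln(15n) = 15n (ln n + ln 15) = 15n ln n + 15n ln 15.
Subtract 7n ln n: leading term is (15 − 7) n ln n = 8 n ln n. The next term is 15n ln 15 − 15n = 15(ln 15 − 1) n. Then the (1/2) ln(2π·15n) correction.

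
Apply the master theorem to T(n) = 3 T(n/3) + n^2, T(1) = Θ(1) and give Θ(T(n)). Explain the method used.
T(n) = Θ(n^2)

log_3 3 ≈ 1.000. f(n) = n^2 dominates n^(log_3 3) since 2 > 1.000, and the regularity condition a·f(n/b) = 3·(n/3)^2 = (3/9)·n^2 ≤ c·f(n) holds with c = 3/9 ≈ 0.333 < 1. So this is Case 3: T(n) = Θ(f(n)) = Θ(n^2).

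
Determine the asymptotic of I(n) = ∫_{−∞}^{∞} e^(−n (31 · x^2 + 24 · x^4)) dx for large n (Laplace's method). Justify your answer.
I(n) ~ sqrt(π/(31n))

φ(x) = 31 · x^2 + 24 · x^4 has its unique global minimum at x* = 0 (since φ'(x) = 62x + 96x^3 = 0 only at x = 0 for real x with both coefficients positive, and φ → ∞ as |x| → ∞). At x* = 0, φ(0) = 0 and φ''(0) = 62. Laplace's method then gives
  I(n) ~ sqrt(2π / (n · φ''(0))) · e^(−n φ(0)) = sqrt(2π / (62n)) = sqrt(π/(31n)).
The 24 · x^4 term contributes only at subleading order (an O(1/n) relative correction).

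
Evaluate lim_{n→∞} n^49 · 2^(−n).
lim = 0

Exponentials with base > 1 dominate every fixed polynomial: for any fixed c, n^c / 2^n → 0 as n → ∞ (e.g. by the ratio test, or by writing 2^n = e^(n ln 2) and noting e^(n ln 2) / n^c → ∞). Hence n^49 · 2^(−n) = n^49 / 2^n → 0.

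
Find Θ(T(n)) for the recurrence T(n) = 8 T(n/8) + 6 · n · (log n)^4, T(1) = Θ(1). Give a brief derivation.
T(n) = Θ(n · (log n)^5)

Here log_8 8 = 1 and f(n) = 6 · n · (log n)^4 = Θ(n^(log_8 8) · (log n)^4). This is the extended Case 2 of the master theorem (f matches the critical exponent up to log factors), giving T(n) = Θ(n^(log_8 8) · (log n)^(4+1)) = Θ(n · (log n)^5).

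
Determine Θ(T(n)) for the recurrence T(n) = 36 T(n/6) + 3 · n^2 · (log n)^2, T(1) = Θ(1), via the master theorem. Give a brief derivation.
T(n) = Θ(n^2 · (log n)^3)

Here log_6 36 = 2 and f(n) = 3 · n^2 · (log n)^2 = Θ(n^(log_6 36) · (log n)^2). This is the extended Case 2 of the master theorem (f matches the critical exponent up to log factors), giving T(n) = Θ(n^(log_6 36) · (log n)^(2+1)) = Θ(n^2 · (log n)^3).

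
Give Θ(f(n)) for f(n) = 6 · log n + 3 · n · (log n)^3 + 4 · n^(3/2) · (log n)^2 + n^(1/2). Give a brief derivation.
f(n) ∈ Θ(n^(3/2) · (log n)^2)

Compare the terms by growth order. For large n, n^a · (log n)^b dominates n^a' · (log n)^b' iff a > a', or (a = a' and b > b'). Ranking the 4 terms shows the dominant one is 4 · n^(3/2) · (log n)^2. Hence f(n) ∈ Θ(n^(3/2) · (log n)^2).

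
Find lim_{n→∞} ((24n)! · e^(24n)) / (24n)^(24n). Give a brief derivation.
lim = ∞

Stirling: (24n)! ~ sqrt(2π·24n) · (24n/e)^(24n). Hence
  (24n)! · e^(24n) / (24n)^(24n) ~ sqrt(2π·24n) = sqrt(2π·24) · sqrt(n) → ∞.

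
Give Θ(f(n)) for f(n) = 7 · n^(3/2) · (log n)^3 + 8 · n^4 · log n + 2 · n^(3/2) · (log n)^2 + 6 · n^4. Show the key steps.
f(n) ∈ Θ(n^4 · log n)

Compare the terms by growth order. For large n, n^a · (log n)^b dominates n^a' · (log n)^b' iff a > a', or (a = a' and b > b'). Ranking the 4 terms shows the dominant one is 8 · n^4 · log n. Hence f(n) ∈ Θ(n^4 · log n).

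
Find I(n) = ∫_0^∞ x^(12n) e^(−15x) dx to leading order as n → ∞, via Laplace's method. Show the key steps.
I(n) ~ (sqrt(2π·12n) / 15) · (12n/(15e))^(12n)

Write the integrand as exp(12n ln x − 15x) and set f(x) = 12n ln x − 15x. Then f'(x) = 12n/x − 15 = 0 at x* = 12n/15, and f''(x*) = −12n/x*^2 = −15^2/(12n). Laplace's method (interior maximum) gives
  I(n) ~ e^(f(x*)) · sqrt(2π / |f''(x*)|)
        = exp(12n ln(12n/15) − 12n) · sqrt(2π · 12n / 15^2)
        = (12n/15)^(12n) e^(−12n) · sqrt(2π·12n) / 15
        = (sqrt(2π·12n) / 15) · (12n/(15e))^(12n).
This matches Γ(12n+1)/15^(12n+1) with Stirling applied to Γ.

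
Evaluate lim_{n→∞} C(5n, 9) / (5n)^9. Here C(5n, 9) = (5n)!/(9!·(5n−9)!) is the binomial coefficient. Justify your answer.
lim = 1/9! = 1/362880

With N = 5n → ∞: C(N, 9) / N^9 = [N(N−1)…(N−8)] / (9! · N^9) = (1/9!) · 1 · (1 − 1/(5n)) · … · (1 − 8/(5n)). Each factor → 1 as N → ∞, so the limit is 1/9! = 1/362880.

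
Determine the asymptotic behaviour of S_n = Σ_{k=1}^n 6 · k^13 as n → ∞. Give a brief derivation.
S_n ~ 3 · n^14 / 7

By integral comparison (Euler-Maclaurin), Σ_{k=1}^n 6 · k^13 = 6 · ∫_0^n x^13 dx + O(n^13) = 6 · n^14/14 = 3 · n^14 / 7 + O(n^13). (Equivalently, Faulhaber's formula gives the same leading term.)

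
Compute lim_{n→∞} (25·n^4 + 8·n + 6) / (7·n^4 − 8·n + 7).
lim = 25/7

For large n the leading n^4 terms dominate both numerator and denominator. Dividing top and bottom by n^4, every other term tends to 0, leaving 25/7.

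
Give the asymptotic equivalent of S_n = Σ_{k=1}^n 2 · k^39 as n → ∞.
S_n ~ n^40 / 20

By integral comparison (Euler-Maclaurin), Σ_{k=1}^n 2 · k^39 = 2 · ∫_0^n x^39 dx + O(n^39) = 2 · n^40/40 = n^40 / 20 + O(n^39). (Equivalently, Faulhaber's formula gives the same leading term.)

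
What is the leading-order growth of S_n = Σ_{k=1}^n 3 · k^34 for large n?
S_n ~ 3 · n^35 / 35

By integral comparison (Euler-Maclaurin), Σ_{k=1}^n 3 · k^34 = 3 · ∫_0^n x^34 dx + O(n^34) = 3 · n^35/35 + O(n^34). (Equivalently, Faulhaber's formula gives the same leading term.)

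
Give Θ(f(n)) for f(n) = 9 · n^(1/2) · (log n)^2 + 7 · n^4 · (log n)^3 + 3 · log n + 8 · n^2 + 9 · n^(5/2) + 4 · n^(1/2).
f(n) ∈ Θ(n^4 · (log n)^3)

Compare the terms by growth order. For large n, n^a · (log n)^b dominates n^a' · (log n)^b' iff a > a', or (a = a' and b > b'). Ranking the 6 terms shows the dominant one is 7 · n^4 · (log n)^3. Hence f(n) ∈ Θ(n^4 · (log n)^3).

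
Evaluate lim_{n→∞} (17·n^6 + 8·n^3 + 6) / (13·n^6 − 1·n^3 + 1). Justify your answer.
lim = 17/13

For large n the leading n^6 terms dominate both numerator and denominator. Dividing top and bottom by n^6, every other term tends to 0, leaving 17/13.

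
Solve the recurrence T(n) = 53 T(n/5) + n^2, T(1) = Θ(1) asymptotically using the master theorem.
T(n) = Θ(n^(log_5 53))

Master theorem: compare f(n) = n^2 to n^(log_5 53) where log_5 53 ≈ 2.467. Since 2 < log_5 53, we have f(n) = O(n^(log_5 53 − ε)) for some ε > 0 — Case 1. Hence T(n) = Θ(n^(log_5 53)).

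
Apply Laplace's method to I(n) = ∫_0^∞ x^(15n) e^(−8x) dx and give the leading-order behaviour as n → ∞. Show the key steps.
I(n) ~ (sqrt(2π·15n) / 8) · (15n/(8e))^(15n)

Write the integrand as exp(15n ln x − 8x) and set f(x) = 15n ln x − 8x. Then f'(x) = 15n/x − 8 = 0 at x* = 15n/8, and f''(x*) = −15n/x*^2 = −8^2/(15n). Laplace's method (interior maximum) gives
  I(n) ~ e^(f(x*)) · sqrt(2π / |f''(x*)|)
        = exp(15n ln(15n/8) − 15n) · sqrt(2π · 15n / 8^2)
        = (15n/8)^(15n) e^(−15n) · sqrt(2π·15n) / 8
        = (sqrt(2π·15n) / 8) · (15n/(8e))^(15n).
This matches Γ(15n+1)/8^(15n+1) with Stirling applied to Γ.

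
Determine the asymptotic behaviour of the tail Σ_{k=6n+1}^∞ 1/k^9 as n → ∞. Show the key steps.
Σ_{k>6n} 1/k^9 ~ 1/(8 · (6n)^8)

Compare to the integral: ∫_{6n}^∞ x^(−9) dx = [−x^(−8)/8]_{6n}^∞ = 1/((9−1)·(6n)^8). Euler-Maclaurin then gives
  Σ_{k>6n} 1/k^9 = ∫_{6n}^∞ dx/x^9 − 1/(2·(6n)^9) + O(1/(6n)^10).
(Equivalently this is ζ(9) − Σ_{k≤6n} 1/k^9.)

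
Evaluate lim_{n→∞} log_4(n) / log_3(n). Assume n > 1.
lim = ln(3) / ln(4) = log_4(3)

Change of base: log_4(n) = ln n / ln 4 and log_3(n) = ln n / ln 3. The ratio is (ln n / ln 4) · (ln 3 / ln n) = ln 3 / ln 4, a constant independent of n. So the limit is ln 3 / ln 4 = log_4(3).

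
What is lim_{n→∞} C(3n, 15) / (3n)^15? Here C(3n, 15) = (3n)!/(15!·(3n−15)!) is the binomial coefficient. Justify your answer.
lim = 1/15! = 1/1307674368000

With N = 3n → ∞: C(N, 15) / N^15 = [N(N−1)…(N−14)] / (15! · N^15) = (1/15!) · 1 · (1 − 1/(3n)) · … · (1 − 14/(3n)). Each factor → 1 as N → ∞, so the limit is 1/15! = 1/1307674368000.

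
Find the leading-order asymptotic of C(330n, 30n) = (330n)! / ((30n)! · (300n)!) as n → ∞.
C(330n, 30n) ~ (285311670611/10000000000)^(30n) · sqrt(11/(20π·30n))

Write N = 30n. Apply Stirling to each factorial:
  (11N)! ~ sqrt(2π·11N) · (11N/e)^(11N),
  N! ~ sqrt(2π N) · (N/e)^N,
  (10N)! ~ sqrt(2π·10N) · (10N/e)^(10N).
The exponential factors combine to (11N)^(11N) / (N^N · (10N)^(10N)) = 11^(11N)/10^(10N) = (11^11/10^10)^N = (285311670611/10000000000)^N.
The square-root prefactors combine to sqrt(2π·11N) / (sqrt(2π N)·sqrt(2π·10N)) = sqrt(11 / (2π·10·N)) = sqrt(11/(20π·30n)).
Substituting N = 30n: C(330n, 30n) ~ (285311670611/10000000000)^(30n) · sqrt(11/(20π·30n)).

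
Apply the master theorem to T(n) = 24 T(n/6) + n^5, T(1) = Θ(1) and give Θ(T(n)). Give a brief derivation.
T(n) = Θ(n^5)

log_6 24 ≈ 1.774. f(n) = n^5 dominates n^(log_6 24) since 5 > 1.774, and the regularity condition a·f(n/b) = 24·(n/6)^5 = (24/7776)·n^5 ≤ c·f(n) holds with c = 24/7776 ≈ 0.00309 < 1. So this is Case 3: T(n) = Θ(f(n)) = Θ(n^5).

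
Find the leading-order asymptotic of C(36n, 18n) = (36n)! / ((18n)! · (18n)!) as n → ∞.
C(36n, 18n) ~ (4)^(18n) · sqrt(1/(π·18n))

Write N = 18n. Apply Stirling to each factorial:
  (2N)! ~ sqrt(2π·2N) · (2N/e)^(2N),
  N! ~ sqrt(2π N) · (N/e)^N,
  (1N)! ~ sqrt(2π·1N) · (1N/e)^(1N).
The exponential factors combine to (2N)^(2N) / (N^N · (1N)^(1N)) = 2^(2N)/1^(1N) = (2^2/1^1)^N = (4)^N.
The square-root prefactors combine to sqrt(2π·2N) / (sqrt(2π N)·sqrt(2π·1N)) = sqrt(2 / (2π·1·N)) = sqrt(1/(π·18n)).
Substituting N = 18n: C(36n, 18n) ~ (4)^(18n) · sqrt(1/(π·18n)).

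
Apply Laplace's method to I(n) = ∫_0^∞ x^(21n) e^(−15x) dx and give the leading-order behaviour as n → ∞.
I(n) ~ (sqrt(2π·21n) / 15) · (21n/(15e))^(21n)

Write the integrand as exp(21n ln x − 15x) and set f(x) = 21n ln x − 15x. Then f'(x) = 21n/x − 15 = 0 at x* = 21n/15, and f''(x*) = −21n/x*^2 = −15^2/(21n). Laplace's method (interior maximum) gives
  I(n) ~ e^(f(x*)) · sqrt(2π / |f''(x*)|)
        = exp(21n ln(21n/15) − 21n) · sqrt(2π · 21n / 15^2)
        = (21n/15)^(21n) e^(−21n) · sqrt(2π·21n) / 15
        = (sqrt(2π·21n) / 15) · (21n/(15e))^(21n).
This matches Γ(21n+1)/15^(21n+1) with Stirling applied to Γ.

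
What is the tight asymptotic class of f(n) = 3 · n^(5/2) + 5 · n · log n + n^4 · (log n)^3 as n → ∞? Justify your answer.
f(n) ∈ Θ(n^4 · (log n)^3)

Compare the terms by growth order. For large n, n^a · (log n)^b dominates n^a' · (log n)^b' iff a > a', or (a = a' and b > b'). Ranking the 3 terms shows the dominant one is n^4 · (log n)^3. Hence f(n) ∈ Θ(n^4 · (log n)^3).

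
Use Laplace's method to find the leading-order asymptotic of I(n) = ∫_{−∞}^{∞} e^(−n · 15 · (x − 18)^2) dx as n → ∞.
I(n) = sqrt(π/(15n))

Here φ(x) = 15 · (x − 18)^2 has its unique minimum at x* = 18 with φ(x*) = 0 and φ''(x*) = 30. Laplace's method gives
  I(n) ~ e^(−n φ(x*)) · sqrt(2π / (n · φ''(x*))) = sqrt(2π / (30n)) = sqrt(π/(15n)).
This is exact: substituting u = (x − 18)·sqrt(15n) gives I(n) = (1/sqrt(15n)) ∫_{−∞}^{∞} e^(−u^2) du = sqrt(π/(15n)).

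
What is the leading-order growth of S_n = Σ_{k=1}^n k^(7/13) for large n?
S_n ~ (13/20) · n^(20/13)

Integral comparison: Σ_{k=1}^n k^(7/13) = ∫_0^n x^(7/13) dx + O(n^(7/13)). The integral is n^(1 + 7/13) / (1 + 7/13) = n^((7+13)/13) / ((7+13)/13) = (13/20) · n^(20/13).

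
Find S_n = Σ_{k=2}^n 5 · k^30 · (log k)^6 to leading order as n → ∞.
S_n ~ 5 · n^31 · (log n)^6 / 31

By integral comparison, S_n = ∫_1^n 5 · x^30 · (log x)^6 dx + O(n^30 · (log n)^6). For the integral, the leading term of ∫_1^n x^30 (log x)^6 dx is n^31/31 · (log n)^6 (by repeated integration by parts; each step lowers the log-exponent and produces a relatively O(1/log n) correction). Hence S_n ~ 5 · n^31 · (log n)^6 / 31.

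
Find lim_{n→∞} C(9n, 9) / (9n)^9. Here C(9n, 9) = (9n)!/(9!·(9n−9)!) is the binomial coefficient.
lim = 1/9! = 1/362880

With N = 9n → ∞: C(N, 9) / N^9 = [N(N−1)…(N−8)] / (9! · N^9) = (1/9!) · 1 · (1 − 1/(9n)) · … · (1 − 8/(9n)). Each factor → 1 as N → ∞, so the limit is 1/9! = 1/362880.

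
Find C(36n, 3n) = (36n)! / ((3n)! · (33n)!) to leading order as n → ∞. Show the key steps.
C(36n, 3n) ~ (8916100448256/285311670611)^(3n) · sqrt(6/(11π·3n))

Write N = 3n. Apply Stirling to each factorial:
  (12N)! ~ sqrt(2π·12N) · (12N/e)^(12N),
  N! ~ sqrt(2π N) · (N/e)^N,
  (11N)! ~ sqrt(2π·11N) · (11N/e)^(11N).
The exponential factors combine to (12N)^(12N) / (N^N · (11N)^(11N)) = 12^(12N)/11^(11N) = (12^12/11^11)^N = (8916100448256/285311670611)^N.
The square-root prefactors combine to sqrt(2π·12N) / (sqrt(2π N)·sqrt(2π·11N)) = sqrt(12 / (2π·11·N)) = sqrt(6/(11π·3n)).
Substituting N = 3n: C(36n, 3n) ~ (8916100448256/285311670611)^(3n) · sqrt(6/(11π·3n)).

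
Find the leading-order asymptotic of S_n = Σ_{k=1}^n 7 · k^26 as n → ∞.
S_n ~ 7 · n^27 / 27

By integral comparison (Euler-Maclaurin), Σ_{k=1}^n 7 · k^26 = 7 · ∫_0^n x^26 dx + O(n^26) = 7 · n^27/27 + O(n^26). (Equivalently, Faulhaber's formula gives the same leading term.)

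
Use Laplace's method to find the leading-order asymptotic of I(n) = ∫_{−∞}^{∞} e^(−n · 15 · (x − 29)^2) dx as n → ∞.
I(n) = sqrt(π/(15n))

Here φ(x) = 15 · (x − 29)^2 has its unique minimum at x* = 29 with φ(x*) = 0 and φ''(x*) = 30. Laplace's method gives
  I(n) ~ e^(−n φ(x*)) · sqrt(2π / (n · φ''(x*))) = sqrt(2π / (30n)) = sqrt(π/(15n)).
This is exact: substituting u = (x − 29)·sqrt(15n) gives I(n) = (1/sqrt(15n)) ∫_{−∞}^{∞} e^(−u^2) du = sqrt(π/(15n)).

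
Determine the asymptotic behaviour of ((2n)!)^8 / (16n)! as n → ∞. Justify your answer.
((2n)!)^8/(16n)! ~ ((2π·2n)^(7/2) / sqrt(8)) · 8^(−8·2n)  →  0

Write N = 2n. Stirling: N! ~ sqrt(2π N)(N/e)^N and (8N)! ~ sqrt(2π·8N)·(8N/e)^(8N).
  (N!)^8/(8N)! ~ (2π N)^(8/2) (N/e)^(8N) / [sqrt(2π·8N) (8N/e)^(8N)]
     = (2π N)^(8/2) / sqrt(2π·8N) · (N/(8N))^(8N)
     = (2π N)^((8−1)/2) / sqrt(8) · 8^(−8N).
Since 8^8 > 1, the factor 8^(−8N) decays exponentially, so the ratio → 0. Substituting N = 2n gives the stated form.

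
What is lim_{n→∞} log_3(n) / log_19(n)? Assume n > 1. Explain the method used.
lim = ln(19) / ln(3) = log_3(19)

Change of base: log_3(n) = ln n / ln 3 and log_19(n) = ln n / ln 19. The ratio is (ln n / ln 3) · (ln 19 / ln n) = ln 19 / ln 3, a constant independent of n. So the limit is ln 19 / ln 3 = log_3(19).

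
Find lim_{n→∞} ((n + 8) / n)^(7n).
lim = e^56

Rewrite as (1 + 8/n)^(7n). By the standard limit (1 + x/n)^n → e^x, we have (1 + 8/n)^n → e^8, and raising to the 7th power gives e^56.
More precisely, ln[(1 + 8/n)^(7n)] = 7n · ln(1 + 8/n) = 7n · (8/n + O(1/n^2)) = 56 + O(1/n) → 56.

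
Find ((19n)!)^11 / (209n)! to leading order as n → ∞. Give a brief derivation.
((19n)!)^11/(209n)! ~ ((2π·19n)^(10/2) / sqrt(11)) · 11^(−11·19n)  →  0

Write N = 19n. Stirling: N! ~ sqrt(2π N)(N/e)^N and (11N)! ~ sqrt(2π·11N)·(11N/e)^(11N).
  (N!)^11/(11N)! ~ (2π N)^(11/2) (N/e)^(11N) / [sqrt(2π·11N) (11N/e)^(11N)]
     = (2π N)^(11/2) / sqrt(2π·11N) · (N/(11N))^(11N)
     = (2π N)^((11−1)/2) / sqrt(11) · 11^(−11N).
Since 11^11 > 1, the factor 11^(−11N) decays exponentially, so the ratio → 0. Substituting N = 19n gives the stated form.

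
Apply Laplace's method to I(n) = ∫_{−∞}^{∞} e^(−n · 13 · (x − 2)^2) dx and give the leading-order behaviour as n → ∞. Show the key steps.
I(n) = sqrt(π/(13n))

Here φ(x) = 13 · (x − 2)^2 has its unique minimum at x* = 2 with φ(x*) = 0 and φ''(x*) = 26. Laplace's method gives
  I(n) ~ e^(−n φ(x*)) · sqrt(2π / (n · φ''(x*))) = sqrt(2π / (26n)) = sqrt(π/(13n)).
This is exact: substituting u = (x − 2)·sqrt(13n) gives I(n) = (1/sqrt(13n)) ∫_{−∞}^{∞} e^(−u^2) du = sqrt(π/(13n)).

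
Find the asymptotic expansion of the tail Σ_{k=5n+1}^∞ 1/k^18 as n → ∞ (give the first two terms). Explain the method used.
Σ_{k>5n} 1/k^18 = 1/(17 · (5n)^17) − 1/(2 · (5n)^18) + O(1/(5n)^19)

Compare to the integral: ∫_{5n}^∞ x^(−18) dx = [−x^(−17)/17]_{5n}^∞ = 1/((18−1)·(5n)^17). The Euler-Maclaurin correction adds −f(5n)/2 = −1/(2·(5n)^18). Euler-Maclaurin then gives
  Σ_{k>5n} 1/k^18 = ∫_{5n}^∞ dx/x^18 − 1/(2·(5n)^18) + O(1/(5n)^19).
(Equivalently this is ζ(18) − Σ_{k≤5n} 1/k^18.)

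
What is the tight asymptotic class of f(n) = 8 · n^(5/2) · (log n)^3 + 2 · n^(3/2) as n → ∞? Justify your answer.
f(n) ∈ Θ(n^(5/2) · (log n)^3)

Compare the terms by growth order. For large n, n^a · (log n)^b dominates n^a' · (log n)^b' iff a > a', or (a = a' and b > b'). Ranking the 2 terms shows the dominant one is 8 · n^(5/2) · (log n)^3. Hence f(n) ∈ Θ(n^(5/2) · (log n)^3).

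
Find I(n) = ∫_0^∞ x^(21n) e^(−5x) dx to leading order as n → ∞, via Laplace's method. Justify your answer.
I(n) ~ (sqrt(2π·21n) / 5) · (21n/(5e))^(21n)

Write the integrand as exp(21n ln x − 5x) and set f(x) = 21n ln x − 5x. Then f'(x) = 21n/x − 5 = 0 at x* = 21n/5, and f''(x*) = −21n/x*^2 = −5^2/(21n). Laplace's method (interior maximum) gives
  I(n) ~ e^(f(x*)) · sqrt(2π / |f''(x*)|)
        = exp(21n ln(21n/5) − 21n) · sqrt(2π · 21n / 5^2)
        = (21n/5)^(21n) e^(−21n) · sqrt(2π·21n) / 5
        = (sqrt(2π·21n) / 5) · (21n/(5e))^(21n).
This matches Γ(21n+1)/5^(21n+1) with Stirling applied to Γ.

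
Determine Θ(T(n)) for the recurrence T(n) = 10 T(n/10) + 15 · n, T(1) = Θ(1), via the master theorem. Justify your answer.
T(n) = Θ(n log n)

log_10 10 = 1, and f(n) = 15 · n = Θ(n^(log_10 10)). This is Case 2 of the master theorem: T(n) = Θ(f(n) · log n) = Θ(n log n).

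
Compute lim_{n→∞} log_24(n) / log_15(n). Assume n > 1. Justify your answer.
lim = ln(15) / ln(24) = log_24(15)

Change of base: log_24(n) = ln n / ln 24 and log_15(n) = ln n / ln 15. The ratio is (ln n / ln 24) · (ln 15 / ln n) = ln 15 / ln 24, a constant independent of n. So the limit is ln 15 / ln 24 = log_24(15).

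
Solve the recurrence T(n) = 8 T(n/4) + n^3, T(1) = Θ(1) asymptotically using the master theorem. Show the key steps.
T(n) = Θ(n^3)

log_4 8 ≈ 1.500. f(n) = n^3 dominates n^(log_4 8) since 3 > 1.500, and the regularity condition a·f(n/b) = 8·(n/4)^3 = (8/64)·n^3 ≤ c·f(n) holds with c = 8/64 ≈ 0.125 < 1. So this is Case 3: T(n) = Θ(f(n)) = Θ(n^3).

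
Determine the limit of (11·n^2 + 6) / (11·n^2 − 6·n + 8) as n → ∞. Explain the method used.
lim = 11/11 = 1

For large n the leading n^2 terms dominate both numerator and denominator. Dividing top and bottom by n^2, every other term tends to 0, leaving 11/11 = 1.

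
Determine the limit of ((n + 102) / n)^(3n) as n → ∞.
lim = e^306

Rewrite as (1 + 102/n)^(3n). By the standard limit (1 + x/n)^n → e^x, we have (1 + 102/n)^n → e^102, and raising to the 3rd power gives e^306.
More precisely, ln[(1 + 102/n)^(3n)] = 3n · ln(1 + 102/n) = 3n · (102/n + O(1/n^2)) = 306 + O(1/n) → 306.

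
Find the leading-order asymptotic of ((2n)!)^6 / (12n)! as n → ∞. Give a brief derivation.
((2n)!)^6/(12n)! ~ ((2π·2n)^(5/2) / sqrt(6)) · 6^(−6·2n)  →  0

Write N = 2n. Stirling: N! ~ sqrt(2π N)(N/e)^N and (6N)! ~ sqrt(2π·6N)·(6N/e)^(6N).
  (N!)^6/(6N)! ~ (2π N)^(6/2) (N/e)^(6N) / [sqrt(2π·6N) (6N/e)^(6N)]
     = (2π N)^(6/2) / sqrt(2π·6N) · (N/(6N))^(6N)
     = (2π N)^((6−1)/2) / sqrt(6) · 6^(−6N).
Since 6^6 > 1, the factor 6^(−6N) decays exponentially, so the ratio → 0. Substituting N = 2n gives the stated form.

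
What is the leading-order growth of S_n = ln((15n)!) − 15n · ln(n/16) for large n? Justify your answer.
S_n ~ 15n · (ln 240 − 1) + O(ln n)

Stirling: ln((15n)!) = 15n ln(15n) − 15n + O(ln n).
  S_n = 15n ln(15n) − 15n − 15n ln(n/16) + O(ln n)
      = 15n ln(15n) − 15n ln n + 15n ln 16 − 15n + O(ln n)
      = 15n ln 15 + 15n ln 16 − 15n + O(ln n)
      = 15n (ln 240 − 1) + O(ln n).
Numerically ln(240) − 1 ≈ 4.4806.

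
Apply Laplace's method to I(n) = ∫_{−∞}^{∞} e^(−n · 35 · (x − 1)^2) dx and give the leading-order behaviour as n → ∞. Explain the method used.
I(n) = sqrt(π/(35n))

Here φ(x) = 35 · (x − 1)^2 has its unique minimum at x* = 1 with φ(x*) = 0 and φ''(x*) = 70. Laplace's method gives
  I(n) ~ e^(−n φ(x*)) · sqrt(2π / (n · φ''(x*))) = sqrt(2π / (70n)) = sqrt(π/(35n)).
This is exact: substituting u = (x − 1)·sqrt(35n) gives I(n) = (1/sqrt(35n)) ∫_{−∞}^{∞} e^(−u^2) du = sqrt(π/(35n)).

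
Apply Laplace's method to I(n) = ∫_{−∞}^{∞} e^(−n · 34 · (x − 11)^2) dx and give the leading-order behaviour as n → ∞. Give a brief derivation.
I(n) = sqrt(π/(34n))

Here φ(x) = 34 · (x − 11)^2 has its unique minimum at x* = 11 with φ(x*) = 0 and φ''(x*) = 68. Laplace's method gives
  I(n) ~ e^(−n φ(x*)) · sqrt(2π / (n · φ''(x*))) = sqrt(2π / (68n)) = sqrt(π/(34n)).
This is exact: substituting u = (x − 11)·sqrt(34n) gives I(n) = (1/sqrt(34n)) ∫_{−∞}^{∞} e^(−u^2) du = sqrt(π/(34n)).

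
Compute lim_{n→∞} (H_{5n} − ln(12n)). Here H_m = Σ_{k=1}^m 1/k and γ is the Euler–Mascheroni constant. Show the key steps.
lim = ln(5/12) + γ

By Euler-Maclaurin, H_m = ln m + γ + O(1/m). So
  H_{5n} − ln(12n) = ln(5n) + γ − ln(12n) + O(1/n)
                       = ln(5/12) + γ + O(1/n).
Hence the limit is ln(5/12) + γ.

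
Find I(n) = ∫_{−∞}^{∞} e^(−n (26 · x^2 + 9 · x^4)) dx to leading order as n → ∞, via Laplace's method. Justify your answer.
I(n) ~ sqrt(π/(26n))

φ(x) = 26 · x^2 + 9 · x^4 has its unique global minimum at x* = 0 (since φ'(x) = 52x + 36x^3 = 0 only at x = 0 for real x with both coefficients positive, and φ → ∞ as |x| → ∞). At x* = 0, φ(0) = 0 and φ''(0) = 52. Laplace's method then gives
  I(n) ~ sqrt(2π / (n · φ''(0))) · e^(−n φ(0)) = sqrt(2π / (52n)) = sqrt(π/(26n)).
The 9 · x^4 term contributes only at subleading order (an O(1/n) relative correction).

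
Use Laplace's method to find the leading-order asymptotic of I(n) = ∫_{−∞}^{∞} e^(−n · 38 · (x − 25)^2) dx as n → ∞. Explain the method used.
I(n) = sqrt(π/(38n))

Here φ(x) = 38 · (x − 25)^2 has its unique minimum at x* = 25 with φ(x*) = 0 and φ''(x*) = 76. Laplace's method gives
  I(n) ~ e^(−n φ(x*)) · sqrt(2π / (n · φ''(x*))) = sqrt(2π / (76n)) = sqrt(π/(38n)).
This is exact: substituting u = (x − 25)·sqrt(38n) gives I(n) = (1/sqrt(38n)) ∫_{−∞}^{∞} e^(−u^2) du = sqrt(π/(38n)).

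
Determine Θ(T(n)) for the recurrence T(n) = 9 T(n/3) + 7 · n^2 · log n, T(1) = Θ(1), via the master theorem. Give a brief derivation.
T(n) = Θ(n^2 · (log n)^2)

Here log_3 9 = 2 and f(n) = 7 · n^2 · log n = Θ(n^(log_3 9) · (log n)^1). This is the extended Case 2 of the master theorem (f matches the critical exponent up to log factors), giving T(n) = Θ(n^(log_3 9) · (log n)^(1+1)) = Θ(n^2 · (log n)^2).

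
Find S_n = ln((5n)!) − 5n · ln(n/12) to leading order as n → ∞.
S_n ~ 5n · (ln 60 − 1) + O(ln n)

Stirling: ln((5n)!) = 5n ln(5n) − 5n + O(ln n).
  S_n = 5n ln(5n) − 5n − 5n ln(n/12) + O(ln n)
      = 5n ln(5n) − 5n ln n + 5n ln 12 − 5n + O(ln n)
      = 5n ln 5 + 5n ln 12 − 5n + O(ln n)
      = 5n (ln 60 − 1) + O(ln n).
Numerically ln(60) − 1 ≈ 3.0943.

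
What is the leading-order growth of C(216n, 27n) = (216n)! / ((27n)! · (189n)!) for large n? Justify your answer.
C(216n, 27n) ~ (16777216/823543)^(27n) · sqrt(4/(7π·27n))

Write N = 27n. Apply Stirling to each factorial:
  (8N)! ~ sqrt(2π·8N) · (8N/e)^(8N),
  N! ~ sqrt(2π N) · (N/e)^N,
  (7N)! ~ sqrt(2π·7N) · (7N/e)^(7N).
The exponential factors combine to (8N)^(8N) / (N^N · (7N)^(7N)) = 8^(8N)/7^(7N) = (8^8/7^7)^N = (16777216/823543)^N.
The square-root prefactors combine to sqrt(2π·8N) / (sqrt(2π N)·sqrt(2π·7N)) = sqrt(8 / (2π·7·N)) = sqrt(4/(7π·27n)).
Substituting N = 27n: C(216n, 27n) ~ (16777216/823543)^(27n) · sqrt(4/(7π·27n)).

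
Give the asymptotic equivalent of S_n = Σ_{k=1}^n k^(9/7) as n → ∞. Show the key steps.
S_n ~ (7/16) · n^(16/7)

Integral comparison: Σ_{k=1}^n k^(9/7) = ∫_0^n x^(9/7) dx + O(n^(9/7)). The integral is n^(1 + 9/7) / (1 + 9/7) = n^((9+7)/7) / ((9+7)/7) = (7/16) · n^(16/7).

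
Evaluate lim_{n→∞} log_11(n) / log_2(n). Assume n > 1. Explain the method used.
lim = ln(2) / ln(11) = log_11(2)

Change of base: log_11(n) = ln n / ln 11 and log_2(n) = ln n / ln 2. The ratio is (ln n / ln 11) · (ln 2 / ln n) = ln 2 / ln 11, a constant independent of n. So the limit is ln 2 / ln 11 = log_11(2).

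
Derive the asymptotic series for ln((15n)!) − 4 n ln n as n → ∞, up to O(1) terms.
ln((15n)!) − 4 n ln n = 11 n ln n + 15(ln 15 − 1) n + (1/2) ln(2π·15n) + O(1/n)

Stirling: ln((15n)!) = 15n ln(15n) − 15n + (1/2) ln(2π·15n) + O(1/n).
Expand 15n ln(15n) = 15n (ln n + ln 15) = 15n ln n + 15n ln 15.
Subtract 4n ln n: leading term is (15 − 4) n ln n = 11 n ln n. The next term is 15n ln 15 − 15n = 15(ln 15 − 1) n. Then the (1/2) ln(2π·15n) correction.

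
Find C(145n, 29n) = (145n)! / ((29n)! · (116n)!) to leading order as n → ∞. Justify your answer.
C(145n, 29n) ~ (3125/256)^(29n) · sqrt(5/(8π·29n))

Write N = 29n. Apply Stirling to each factorial:
  (5N)! ~ sqrt(2π·5N) · (5N/e)^(5N),
  N! ~ sqrt(2π N) · (N/e)^N,
  (4N)! ~ sqrt(2π·4N) · (4N/e)^(4N).
The exponential factors combine to (5N)^(5N) / (N^N · (4N)^(4N)) = 5^(5N)/4^(4N) = (5^5/4^4)^N = (3125/256)^N.
The square-root prefactors combine to sqrt(2π·5N) / (sqrt(2π N)·sqrt(2π·4N)) = sqrt(5 / (2π·4·N)) = sqrt(5/(8π·29n)).
Substituting N = 29n: C(145n, 29n) ~ (3125/256)^(29n) · sqrt(5/(8π·29n)).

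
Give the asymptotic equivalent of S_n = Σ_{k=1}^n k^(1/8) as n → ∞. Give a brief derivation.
S_n ~ (8/9) · n^(9/8)

Integral comparison: Σ_{k=1}^n k^(1/8) = ∫_0^n x^(1/8) dx + O(n^(1/8)). The integral is n^(1 + 1/8) / (1 + 1/8) = n^((1+8)/8) / ((1+8)/8) = (8/9) · n^(9/8).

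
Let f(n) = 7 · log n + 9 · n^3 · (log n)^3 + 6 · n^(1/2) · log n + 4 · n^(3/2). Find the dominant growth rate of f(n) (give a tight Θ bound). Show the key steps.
f(n) ∈ Θ(n^3 · (log n)^3)

Compare the terms by growth order. For large n, n^a · (log n)^b dominates n^a' · (log n)^b' iff a > a', or (a = a' and b > b'). Ranking the 4 terms shows the dominant one is 9 · n^3 · (log n)^3. Hence f(n) ∈ Θ(n^3 · (log n)^3).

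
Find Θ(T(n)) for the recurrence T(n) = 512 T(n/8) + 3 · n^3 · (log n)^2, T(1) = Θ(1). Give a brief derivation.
T(n) = Θ(n^3 · (log n)^3)

Here log_8 512 = 3 and f(n) = 3 · n^3 · (log n)^2 = Θ(n^(log_8 512) · (log n)^2). This is the extended Case 2 of the master theorem (f matches the critical exponent up to log factors), giving T(n) = Θ(n^(log_8 512) · (log n)^(2+1)) = Θ(n^3 · (log n)^3).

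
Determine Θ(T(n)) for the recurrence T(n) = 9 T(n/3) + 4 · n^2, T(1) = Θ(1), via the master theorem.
T(n) = Θ(n^2 log n)

log_3 9 = 2, and f(n) = 4 · n^2 = Θ(n^(log_3 9)). This is Case 2 of the master theorem: T(n) = Θ(f(n) · log n) = Θ(n^2 log n).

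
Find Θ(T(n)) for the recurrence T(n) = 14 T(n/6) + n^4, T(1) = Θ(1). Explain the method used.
T(n) = Θ(n^4)

log_6 14 ≈ 1.473. f(n) = n^4 dominates n^(log_6 14) since 4 > 1.473, and the regularity condition a·f(n/b) = 14·(n/6)^4 = (14/1296)·n^4 ≤ c·f(n) holds with c = 14/1296 ≈ 0.0108 < 1. So this is Case 3: T(n) = Θ(f(n)) = Θ(n^4).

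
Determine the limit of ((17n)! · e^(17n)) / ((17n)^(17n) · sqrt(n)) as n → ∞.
lim = sqrt(2π·17)

Stirling: (17n)! ~ sqrt(2π·17n) · (17n/e)^(17n). Hence
  (17n)! · e^(17n) / (17n)^(17n) ~ sqrt(2π·17n).
Dividing by sqrt(n): sqrt(2π·17n) / sqrt(n) = sqrt(2π·17) · n^((1−1)/2), so the limit is sqrt(2π·17).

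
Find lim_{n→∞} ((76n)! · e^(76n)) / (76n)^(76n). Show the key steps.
lim = ∞

Stirling: (76n)! ~ sqrt(2π·76n) · (76n/e)^(76n). Hence
  (76n)! · e^(76n) / (76n)^(76n) ~ sqrt(2π·76n) = sqrt(2π·76) · sqrt(n) → ∞.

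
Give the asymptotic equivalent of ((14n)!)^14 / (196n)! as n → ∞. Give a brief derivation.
((14n)!)^14/(196n)! ~ ((2π·14n)^(13/2) / sqrt(14)) · 14^(−14·14n)  →  0

Write N = 14n. Stirling: N! ~ sqrt(2π N)(N/e)^N and (14N)! ~ sqrt(2π·14N)·(14N/e)^(14N).
  (N!)^14/(14N)! ~ (2π N)^(14/2) (N/e)^(14N) / [sqrt(2π·14N) (14N/e)^(14N)]
     = (2π N)^(14/2) / sqrt(2π·14N) · (N/(14N))^(14N)
     = (2π N)^((14−1)/2) / sqrt(14) · 14^(−14N).
Since 14^14 > 1, the factor 14^(−14N) decays exponentially, so the ratio → 0. Substituting N = 14n gives the stated form.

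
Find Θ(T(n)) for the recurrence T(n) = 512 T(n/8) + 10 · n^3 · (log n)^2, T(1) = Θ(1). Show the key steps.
T(n) = Θ(n^3 · (log n)^3)

Here log_8 512 = 3 and f(n) = 10 · n^3 · (log n)^2 = Θ(n^(log_8 512) · (log n)^2). This is the extended Case 2 of the master theorem (f matches the critical exponent up to log factors), giving T(n) = Θ(n^(log_8 512) · (log n)^(2+1)) = Θ(n^3 · (log n)^3).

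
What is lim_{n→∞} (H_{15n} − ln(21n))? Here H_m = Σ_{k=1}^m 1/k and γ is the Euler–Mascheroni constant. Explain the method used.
lim = ln(5/7) + γ

By Euler-Maclaurin, H_m = ln m + γ + O(1/m). So
  H_{15n} − ln(21n) = ln(15n) + γ − ln(21n) + O(1/n)
                       = ln(15/21) + γ + O(1/n).
Hence the limit is ln(15/21) + γ (= ln(5/7)).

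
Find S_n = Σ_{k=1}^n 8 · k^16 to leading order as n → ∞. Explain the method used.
S_n ~ 8 · n^17 / 17

By integral comparison (Euler-Maclaurin), Σ_{k=1}^n 8 · k^16 = 8 · ∫_0^n x^16 dx + O(n^16) = 8 · n^17/17 + O(n^16). (Equivalently, Faulhaber's formula gives the same leading term.)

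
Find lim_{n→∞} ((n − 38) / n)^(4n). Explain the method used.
lim = e^(−152)

Rewrite as (1 − 38/n)^(4n). By the standard limit (1 + x/n)^n → e^x, we have (1 − 38/n)^n → e^(−38), and raising to the 4th power gives e^(−152).
More precisely, ln[(1 − 38/n)^(4n)] = 4n · ln(1 − 38/n) = 4n · (-38/n + O(1/n^2)) = -152 + O(1/n) → -152.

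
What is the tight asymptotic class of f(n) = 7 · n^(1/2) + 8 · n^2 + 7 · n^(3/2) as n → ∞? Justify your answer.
f(n) ∈ Θ(n^2)

Compare the terms by growth order. For large n, n^a · (log n)^b dominates n^a' · (log n)^b' iff a > a', or (a = a' and b > b'). Ranking the 3 terms shows the dominant one is 8 · n^2. Hence f(n) ∈ Θ(n^2).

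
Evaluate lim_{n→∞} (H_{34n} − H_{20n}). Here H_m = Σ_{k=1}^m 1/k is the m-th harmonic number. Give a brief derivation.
lim = ln(34/20) = ln(17/10)

Euler-Maclaurin gives H_m = ln m + γ + 1/(2m) + O(1/m^2). The γ and O(1/m) terms cancel in the difference:
  H_{34n} − H_{20n} = ln(34n) − ln(20n) + O(1/n) = ln(34/20) + O(1/n).
Hence the limit is ln(34/20) = ln(17/10).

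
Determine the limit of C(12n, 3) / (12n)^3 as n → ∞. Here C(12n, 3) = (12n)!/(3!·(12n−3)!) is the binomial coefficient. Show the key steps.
lim = 1/3! = 1/6

With N = 12n → ∞: C(N, 3) / N^3 = [N(N−1)…(N−2)] / (3! · N^3) = (1/3!) · 1 · (1 − 1/(12n)) · (1 − 2/(12n)). Each factor → 1 as N → ∞, so the limit is 1/3! = 1/6.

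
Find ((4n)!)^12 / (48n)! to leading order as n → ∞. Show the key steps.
((4n)!)^12/(48n)! ~ ((2π·4n)^(11/2) / sqrt(12)) · 12^(−12·4n)  →  0

Write N = 4n. Stirling: N! ~ sqrt(2π N)(N/e)^N and (12N)! ~ sqrt(2π·12N)·(12N/e)^(12N).
  (N!)^12/(12N)! ~ (2π N)^(12/2) (N/e)^(12N) / [sqrt(2π·12N) (12N/e)^(12N)]
     = (2π N)^(12/2) / sqrt(2π·12N) · (N/(12N))^(12N)
     = (2π N)^((12−1)/2) / sqrt(12) · 12^(−12N).
Since 12^12 > 1, the factor 12^(−12N) decays exponentially, so the ratio → 0. Substituting N = 4n gives the stated form.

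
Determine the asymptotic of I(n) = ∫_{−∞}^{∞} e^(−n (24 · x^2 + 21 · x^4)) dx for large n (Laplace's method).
I(n) ~ sqrt(π/(24n))

φ(x) = 24 · x^2 + 21 · x^4 has its unique global minimum at x* = 0 (since φ'(x) = 48x + 84x^3 = 0 only at x = 0 for real x with both coefficients positive, and φ → ∞ as |x| → ∞). At x* = 0, φ(0) = 0 and φ''(0) = 48. Laplace's method then gives
  I(n) ~ sqrt(2π / (n · φ''(0))) · e^(−n φ(0)) = sqrt(2π / (48n)) = sqrt(π/(24n)).
The 21 · x^4 term contributes only at subleading order (an O(1/n) relative correction).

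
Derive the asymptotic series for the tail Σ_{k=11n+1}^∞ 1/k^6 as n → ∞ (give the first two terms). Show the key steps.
Σ_{k>11n} 1/k^6 = 1/(5 · (11n)^5) − 1/(2 · (11n)^6) + O(1/(11n)^7)

Compare to the integral: ∫_{11n}^∞ x^(−6) dx = [−x^(−5)/5]_{11n}^∞ = 1/((6−1)·(11n)^5). The Euler-Maclaurin correction adds −f(11n)/2 = −1/(2·(11n)^6). Euler-Maclaurin then gives
  Σ_{k>11n} 1/k^6 = ∫_{11n}^∞ dx/x^6 − 1/(2·(11n)^6) + O(1/(11n)^7).
(Equivalently this is ζ(6) − Σ_{k≤11n} 1/k^6.)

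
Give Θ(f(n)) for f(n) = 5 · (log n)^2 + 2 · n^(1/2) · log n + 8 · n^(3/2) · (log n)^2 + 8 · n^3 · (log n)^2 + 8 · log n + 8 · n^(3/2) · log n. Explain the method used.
f(n) ∈ Θ(n^3 · (log n)^2)

Compare the terms by growth order. For large n, n^a · (log n)^b dominates n^a' · (log n)^b' iff a > a', or (a = a' and b > b'). Ranking the 6 terms shows the dominant one is 8 · n^3 · (log n)^2. Hence f(n) ∈ Θ(n^3 · (log n)^2).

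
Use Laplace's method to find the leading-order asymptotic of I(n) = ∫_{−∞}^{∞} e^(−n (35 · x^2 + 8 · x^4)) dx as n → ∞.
I(n) ~ sqrt(π/(35n))

φ(x) = 35 · x^2 + 8 · x^4 has its unique global minimum at x* = 0 (since φ'(x) = 70x + 32x^3 = 0 only at x = 0 for real x with both coefficients positive, and φ → ∞ as |x| → ∞). At x* = 0, φ(0) = 0 and φ''(0) = 70. Laplace's method then gives
  I(n) ~ sqrt(2π / (n · φ''(0))) · e^(−n φ(0)) = sqrt(2π / (70n)) = sqrt(π/(35n)).
The 8 · x^4 term contributes only at subleading order (an O(1/n) relative correction).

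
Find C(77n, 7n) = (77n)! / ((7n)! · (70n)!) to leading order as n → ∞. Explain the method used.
C(77n, 7n) ~ (285311670611/10000000000)^(7n) · sqrt(11/(20π·7n))

Write N = 7n. Apply Stirling to each factorial:
  (11N)! ~ sqrt(2π·11N) · (11N/e)^(11N),
  N! ~ sqrt(2π N) · (N/e)^N,
  (10N)! ~ sqrt(2π·10N) · (10N/e)^(10N).
The exponential factors combine to (11N)^(11N) / (N^N · (10N)^(10N)) = 11^(11N)/10^(10N) = (11^11/10^10)^N = (285311670611/10000000000)^N.
The square-root prefactors combine to sqrt(2π·11N) / (sqrt(2π N)·sqrt(2π·10N)) = sqrt(11 / (2π·10·N)) = sqrt(11/(20π·7n)).
Substituting N = 7n: C(77n, 7n) ~ (285311670611/10000000000)^(7n) · sqrt(11/(20π·7n)).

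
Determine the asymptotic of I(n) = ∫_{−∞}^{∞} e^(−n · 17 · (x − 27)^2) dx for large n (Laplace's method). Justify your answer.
I(n) = sqrt(π/(17n))

Here φ(x) = 17 · (x − 27)^2 has its unique minimum at x* = 27 with φ(x*) = 0 and φ''(x*) = 34. Laplace's method gives
  I(n) ~ e^(−n φ(x*)) · sqrt(2π / (n · φ''(x*))) = sqrt(2π / (34n)) = sqrt(π/(17n)).
This is exact: substituting u = (x − 27)·sqrt(17n) gives I(n) = (1/sqrt(17n)) ∫_{−∞}^{∞} e^(−u^2) du = sqrt(π/(17n)).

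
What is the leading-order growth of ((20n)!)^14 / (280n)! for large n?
((20n)!)^14/(280n)! ~ ((2π·20n)^(13/2) / sqrt(14)) · 14^(−14·20n)  →  0

Write N = 20n. Stirling: N! ~ sqrt(2π N)(N/e)^N and (14N)! ~ sqrt(2π·14N)·(14N/e)^(14N).
  (N!)^14/(14N)! ~ (2π N)^(14/2) (N/e)^(14N) / [sqrt(2π·14N) (14N/e)^(14N)]
     = (2π N)^(14/2) / sqrt(2π·14N) · (N/(14N))^(14N)
     = (2π N)^((14−1)/2) / sqrt(14) · 14^(−14N).
Since 14^14 > 1, the factor 14^(−14N) decays exponentially, so the ratio → 0. Substituting N = 20n gives the stated form.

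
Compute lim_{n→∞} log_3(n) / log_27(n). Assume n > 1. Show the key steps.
lim = ln(27) / ln(3) = log_3(27)

Change of base: log_3(n) = ln n / ln 3 and log_27(n) = ln n / ln 27. The ratio is (ln n / ln 3) · (ln 27 / ln n) = ln 27 / ln 3, a constant independent of n. So the limit is ln 27 / ln 3 = log_3(27).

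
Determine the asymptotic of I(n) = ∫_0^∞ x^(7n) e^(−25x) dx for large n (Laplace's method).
I(n) ~ (sqrt(2π·7n) / 25) · (7n/(25e))^(7n)

Write the integrand as exp(7n ln x − 25x) and set f(x) = 7n ln x − 25x. Then f'(x) = 7n/x − 25 = 0 at x* = 7n/25, and f''(x*) = −7n/x*^2 = −25^2/(7n). Laplace's method (interior maximum) gives
  I(n) ~ e^(f(x*)) · sqrt(2π / |f''(x*)|)
        = exp(7n ln(7n/25) − 7n) · sqrt(2π · 7n / 25^2)
        = (7n/25)^(7n) e^(−7n) · sqrt(2π·7n) / 25
        = (sqrt(2π·7n) / 25) · (7n/(25e))^(7n).
This matches Γ(7n+1)/25^(7n+1) with Stirling applied to Γ.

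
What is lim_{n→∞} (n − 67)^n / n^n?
lim = e^(−67)

Rewrite as (1 − 67/n)^(n). By the standard limit (1 + x/n)^n → e^x, we have (1 − 67/n)^n → e^(−67), and raising to the 1st power gives e^(−67).
More precisely, ln[(1 − 67/n)^(n)] = n · ln(1 − 67/n) = n · (-67/n + O(1/n^2)) = -67 + O(1/n) → -67.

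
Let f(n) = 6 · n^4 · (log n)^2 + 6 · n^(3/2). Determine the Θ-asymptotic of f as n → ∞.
f(n) ∈ Θ(n^4 · (log n)^2)

Compare the terms by growth order. For large n, n^a · (log n)^b dominates n^a' · (log n)^b' iff a > a', or (a = a' and b > b'). Ranking the 2 terms shows the dominant one is 6 · n^4 · (log n)^2. Hence f(n) ∈ Θ(n^4 · (log n)^2).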